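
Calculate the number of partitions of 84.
26543660

p(n) counts ways to write n as a sum of positive integers (order ignored).
Euler's pentagonal recurrence: p(k) = p(k-1) + p(k-2) - p(k-5) - p(k-7) + p(k-12) + p(k-15) - ... (offsets j(3j∓1)/2, signs ++--, p(0)=1, p(<0)=0).
DP table for k = 0..83: p(0)=1, p(1)=1, p(2)=2, p(3)=3, p(4)=5, p(5)=7, p(6)=11, p(7)=15, p(8)=22, p(9)=30, p(10)=42, p(11)=56, p(12)=77, p(13)=101, p(14)=135, p(15)=176, p(16)=231, p(17)=297, p(18)=385, p(19)=490, p(20)=627, p(21)=792, p(22)=1002, p(23)=1255, p(24)=1575, p(25)=1958, p(26)=2436, p(27)=3010, p(28)=3718, p(29)=4565, p(30)=5604, p(31)=6842, p(32)=8349, p(33)=10143, p(34)=12310, p(35)=14883, p(36)=17977, p(37)=21637, p(38)=26015, p(39)=31185, p(40)=37338, p(41)=44583, p(42)=53174, p(43)=63261, p(44)=75175, p(45)=89134, p(46)=105558, p(47)=124754, p(48)=147273, p(49)=173525, p(50)=204226, p(51)=239943, p(52)=281589, p(53)=329931, p(54)=386155, p(55)=451276, p(56)=526823, p(57)=614154, p(58)=715220, p(59)=831820, p(60)=966467, p(61)=1121505, p(62)=1300156, p(63)=1505499, p(64)=1741630, p(65)=2012558, p(66)=2323520, p(67)=2679689, p(68)=3087735, p(69)=3554345, p(70)=4087968, p(71)=4697205, p(72)=5392783, p(73)=6185689, p(74)=7089500, p(75)=8118264, p(76)=9289091, p(77)=10619863, p(78)=12132164, p(79)=13848650, p(80)=15796476, p(81)=18004327, p(82)=20506255, p(83)=23338469.
Final step: p(84) = p(83) + p(82) - p(79) - p(77) + p(72) + p(69) - p(62) - p(58) + p(49) + p(44) - p(33) - p(27) + p(14) + p(7)
= 23338469 + 20506255 - 13848650 - 10619863 + 5392783 + 3554345 - 1300156 - 715220 + 173525 + 75175 - 10143 - 3010 + 135 + 15
= 26543660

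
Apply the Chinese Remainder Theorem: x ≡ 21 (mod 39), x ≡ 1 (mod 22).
177

Using Chinese Remainder Theorem:
M = 39 × 22 = 858
M1 = 22, M2 = 39
y1 = 22^(-1) mod 39 = 16
y2 = 39^(-1) mod 22 = 13
x = (21×22×16 + 1×39×13) mod 858 = 177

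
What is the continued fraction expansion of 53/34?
[1; 1, 1, 3, 1, 3]

Euclidean algorithm steps:
53 = 1 × 34 + 19
34 = 1 × 19 + 15
19 = 1 × 15 + 4
15 = 3 × 4 + 3
4 = 1 × 3 + 1
3 = 3 × 1 + 0
Continued fraction: [1; 1, 1, 3, 1, 3]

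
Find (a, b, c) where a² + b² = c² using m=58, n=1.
(3363, 116, 3365)

Euclid's formula: a = m² - n², b = 2mn, c = m² + n²
m = 58, n = 1
a = 58² - 1² = 3364 - 1 = 3363
b = 2 × 58 × 1 = 116
c = 58² + 1² = 3364 + 1 = 3365
Verification: 3363² + 116² = 11309769 + 13456 = 11323225 = 3365² ✓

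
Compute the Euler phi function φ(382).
190

382 = 2 × 191
φ(n) = n × ∏(1 - 1/p) for each prime p dividing n
φ(382) = 382 × (1 - 1/2) × (1 - 1/191) = 190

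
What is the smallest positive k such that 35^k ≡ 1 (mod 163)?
81

163 is prime, so ord(35) divides φ(163) = 162.
Divisors of 162: 1, 2, 3, 6, 9, 18, 27, 54, 81, 162.
Repeated squaring: 35^1 ≡ 35, 35^2 ≡ 84, 35^4 ≡ 47, 35^8 ≡ 90, 35^16 ≡ 113, 35^32 ≡ 55, 35^64 ≡ 91, 35^128 ≡ 131 (mod 163).
Test 35^d mod 163 for each divisor d in increasing order:
35^1 ≡ 35
35^2 ≡ 84
35^3 = 35^2·35^1 ≡ 6
35^6 = 35^4·35^2 ≡ 36
35^9 = 35^8·35^1 ≡ 53
35^18 = 35^16·35^2 ≡ 38
35^27 = 35^16·35^8·35^2·35^1 ≡ 58
35^54 = 35^32·35^16·35^4·35^2 ≡ 104
35^81 = 35^64·35^16·35^1 ≡ 1  ← first divisor giving 1
The order is 81.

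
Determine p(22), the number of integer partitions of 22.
1002

p(n) counts ways to write n as a sum of positive integers (order ignored).
Euler's pentagonal recurrence: p(k) = p(k-1) + p(k-2) - p(k-5) - p(k-7) + p(k-12) + p(k-15) - ... (offsets j(3j∓1)/2, signs ++--, p(0)=1, p(<0)=0).
DP table for k = 0..21: p(0)=1, p(1)=1, p(2)=2, p(3)=3, p(4)=5, p(5)=7, p(6)=11, p(7)=15, p(8)=22, p(9)=30, p(10)=42, p(11)=56, p(12)=77, p(13)=101, p(14)=135, p(15)=176, p(16)=231, p(17)=297, p(18)=385, p(19)=490, p(20)=627, p(21)=792.
Final step: p(22) = p(21) + p(20) - p(17) - p(15) + p(10) + p(7) - p(0)
= 792 + 627 - 297 - 176 + 42 + 15 - 1
= 1002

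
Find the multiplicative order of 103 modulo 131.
130

131 is prime, so ord(103) divides φ(131) = 130.
Divisors of 130: 1, 2, 5, 10, 13, 26, 65, 130.
Repeated squaring: 103^1 ≡ 103, 103^2 ≡ 129, 103^4 ≡ 4, 103^8 ≡ 16, 103^16 ≡ 125, 103^32 ≡ 36, 103^64 ≡ 117, 103^128 ≡ 65 (mod 131).
Test 103^d mod 131 for each divisor d in increasing order:
103^1 ≡ 103
103^2 ≡ 129
103^5 = 103^4·103^1 ≡ 19
103^10 = 103^8·103^2 ≡ 99
103^13 = 103^8·103^4·103^1 ≡ 42
103^26 = 103^16·103^8·103^2 ≡ 61
103^65 = 103^64·103^1 ≡ 130
103^130 = 103^128·103^2 ≡ 1  ← first divisor giving 1
The order is 130.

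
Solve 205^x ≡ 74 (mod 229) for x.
109

Baby-step giant-step with step n = ⌈√229⌉ = 16.
Baby steps 205^j mod 229 (j:value) for j=0..15: 0:1, 1:205, 2:118, 3:145, 4:184, 5:164, 6:186, 7:116, 8:193, 9:177, 10:103, 11:47, 12:17, 13:50, 14:174, 15:175.
Giant-step multiplier: 205^(-16) ≡ 205^(228-16) = 205^212 ≡ 91 (mod 229).
Giant steps γ_i = 74·91^i mod 229: γ_0=74, γ_1=93, γ_2=219, γ_3=6, γ_4=88, γ_5=222, γ_6=50 (in table at j=13).
x = i·n + j = 6·16 + 13 = 109.
Check: 205^109 ≡ 74 (mod 229).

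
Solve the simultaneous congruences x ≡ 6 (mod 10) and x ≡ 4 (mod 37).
226

Using Chinese Remainder Theorem:
M = 10 × 37 = 370
M1 = 37, M2 = 10
y1 = 37^(-1) mod 10 = 3
y2 = 10^(-1) mod 37 = 26
x = (6×37×3 + 4×10×26) mod 370 = 226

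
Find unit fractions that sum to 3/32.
1/11 + 1/352

Greedy algorithm:
3/32: ceiling(32/3) = 11, use 1/11
1/352: ceiling(352/1) = 352, use 1/352
Result: 3/32 = 1/11 + 1/352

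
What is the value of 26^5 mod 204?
8

Repeated squaring. Binary of 5 = 101.
26^1 ≡ 26 (mod 204); 26^2 ≡ 64 (mod 204); 26^4 ≡ 16 (mod 204)
26^5 = 26^1 × 26^4 ≡ 8 (mod 204)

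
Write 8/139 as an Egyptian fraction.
1/18 + 1/501 + 1/417834

Greedy algorithm:
8/139: ceiling(139/8) = 18, use 1/18
5/2502: ceiling(2502/5) = 501, use 1/501
1/417834: ceiling(417834/1) = 417834, use 1/417834
Result: 8/139 = 1/18 + 1/501 + 1/417834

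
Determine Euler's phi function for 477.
312

477 = 3^2 × 53
φ(n) = n × ∏(1 - 1/p) for each prime p dividing n
φ(477) = 477 × (1 - 1/3) × (1 - 1/53) = 312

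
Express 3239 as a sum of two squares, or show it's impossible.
Not possible

Factorization: 3239 = 41 × 79
By Fermat: n is sum of two squares iff every prime p ≡ 3 (mod 4) appears to even power.
Prime(s) ≡ 3 (mod 4) with odd exponent: [(79, 1)]
Therefore 3239 cannot be expressed as a² + b².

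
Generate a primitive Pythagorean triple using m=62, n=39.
(2323, 4836, 5365)

Euclid's formula: a = m² - n², b = 2mn, c = m² + n²
m = 62, n = 39
a = 62² - 39² = 3844 - 1521 = 2323
b = 2 × 62 × 39 = 4836
c = 62² + 39² = 3844 + 1521 = 5365
Verification: 2323² + 4836² = 5396329 + 23386896 = 28783225 = 5365² ✓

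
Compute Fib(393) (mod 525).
13

Matrix identity: Q^n = [[F_(n+1), F_n], [F_n, F_(n-1)]] with Q = [[1,1],[1,0]].
n = 393 = 110001001₂. Square-and-multiply, entries mod 525:
Q^1 = [[1,1],[1,0]]
Q^3 = (Q^1)²·Q = [[3,2],[2,1]]
Q^6 = (Q^3)² = [[13,8],[8,5]]
Q^12 = (Q^6)² = [[233,144],[144,89]]
Q^24 = (Q^12)² = [[475,168],[168,307]]
Q^49 = (Q^24)²·Q = [[400,274],[274,126]]
Q^98 = (Q^49)² = [[401,274],[274,127]]
Q^196 = (Q^98)² = [[152,297],[297,380]]
Q^393 = (Q^196)²·Q = [[517,13],[13,504]]
F_393 mod 525 = Q^393[0][1] = 13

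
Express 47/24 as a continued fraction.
[1; 1, 23]

Euclidean algorithm steps:
47 = 1 × 24 + 23
24 = 1 × 23 + 1
23 = 23 × 1 + 0
Continued fraction: [1; 1, 23]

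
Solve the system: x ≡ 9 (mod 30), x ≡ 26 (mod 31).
429

Using Chinese Remainder Theorem:
M = 30 × 31 = 930
M1 = 31, M2 = 30
y1 = 31^(-1) mod 30 = 1
y2 = 30^(-1) mod 31 = 30
x = (9×31×1 + 26×30×30) mod 930 = 429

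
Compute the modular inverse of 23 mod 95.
62

gcd(23, 95) = 1, so the inverse exists.
Extended Euclidean algorithm on (95, 23):
95 = 4 × 23 + 3  ⟹  3 = (1)·95 + (-4)·23
23 = 7 × 3 + 2  ⟹  2 = (-7)·95 + (29)·23
3 = 1 × 2 + 1  ⟹  1 = (8)·95 + (-33)·23
So (-33)·23 ≡ 1 (mod 95), i.e. 23^(-1) ≡ -33 ≡ 62 (mod 95).
Check: 23 × 62 = 1426 ≡ 1 (mod 95)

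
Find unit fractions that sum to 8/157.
1/20 + 1/1047 + 1/3287580

Greedy algorithm:
8/157: ceiling(157/8) = 20, use 1/20
3/3140: ceiling(3140/3) = 1047, use 1/1047
1/3287580: ceiling(3287580/1) = 3287580, use 1/3287580
Result: 8/157 = 1/20 + 1/1047 + 1/3287580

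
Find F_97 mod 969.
412

Matrix identity: Q^n = [[F_(n+1), F_n], [F_n, F_(n-1)]] with Q = [[1,1],[1,0]].
n = 97 = 1100001₂. Square-and-multiply, entries mod 969:
Q^1 = [[1,1],[1,0]]
Q^3 = (Q^1)²·Q = [[3,2],[2,1]]
Q^6 = (Q^3)² = [[13,8],[8,5]]
Q^12 = (Q^6)² = [[233,144],[144,89]]
Q^24 = (Q^12)² = [[412,825],[825,556]]
Q^48 = (Q^24)² = [[556,144],[144,412]]
Q^97 = (Q^48)²·Q = [[268,412],[412,825]]
F_97 mod 969 = Q^97[0][1] = 412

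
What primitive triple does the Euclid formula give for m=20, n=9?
(319, 360, 481)

Euclid's formula: a = m² - n², b = 2mn, c = m² + n²
m = 20, n = 9
a = 20² - 9² = 400 - 81 = 319
b = 2 × 20 × 9 = 360
c = 20² + 9² = 400 + 81 = 481
Verification: 319² + 360² = 101761 + 129600 = 231361 = 481² ✓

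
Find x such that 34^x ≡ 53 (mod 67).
9

Baby-step giant-step with step n = ⌈√67⌉ = 9.
Baby steps 34^j mod 67 (j:value) for j=0..8: 0:1, 1:34, 2:17, 3:42, 4:21, 5:44, 6:22, 7:11, 8:39.
Giant-step multiplier: 34^(-9) ≡ 34^(66-9) = 34^57 ≡ 43 (mod 67).
Giant steps γ_i = 53·43^i mod 67: γ_0=53, γ_1=1 (in table at j=0).
x = i·n + j = 1·9 + 0 = 9.
Check: 34^9 ≡ 53 (mod 67).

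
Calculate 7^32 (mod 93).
49

Repeated squaring. Binary of 32 = 100000.
7^1 ≡ 7 (mod 93); 7^2 ≡ 49 (mod 93); 7^4 ≡ 76 (mod 93); 7^8 ≡ 10 (mod 93); 7^16 ≡ 7 (mod 93); 7^32 ≡ 49 (mod 93)
7^32 = 7^32 ≡ 49 (mod 93)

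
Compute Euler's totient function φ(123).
80

123 = 3 × 41
φ(n) = n × ∏(1 - 1/p) for each prime p dividing n
φ(123) = 123 × (1 - 1/3) × (1 - 1/41) = 80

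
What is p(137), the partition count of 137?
11097645016

p(n) counts ways to write n as a sum of positive integers (order ignored).
Euler's pentagonal recurrence: p(k) = p(k-1) + p(k-2) - p(k-5) - p(k-7) + p(k-12) + p(k-15) - ... (offsets j(3j∓1)/2, signs ++--, p(0)=1, p(<0)=0).
DP table for k = 0..136: p(0)=1, p(1)=1, p(2)=2, p(3)=3, p(4)=5, p(5)=7, p(6)=11, p(7)=15, p(8)=22, p(9)=30, p(10)=42, p(11)=56, p(12)=77, p(13)=101, p(14)=135, p(15)=176, p(16)=231, p(17)=297, p(18)=385, p(19)=490, p(20)=627, p(21)=792, p(22)=1002, p(23)=1255, p(24)=1575, p(25)=1958, p(26)=2436, p(27)=3010, p(28)=3718, p(29)=4565, p(30)=5604, p(31)=6842, p(32)=8349, p(33)=10143, p(34)=12310, p(35)=14883, p(36)=17977, p(37)=21637, p(38)=26015, p(39)=31185, p(40)=37338, p(41)=44583, p(42)=53174, p(43)=63261, p(44)=75175, p(45)=89134, p(46)=105558, p(47)=124754, p(48)=147273, p(49)=173525, p(50)=204226, p(51)=239943, p(52)=281589, p(53)=329931, p(54)=386155, p(55)=451276, p(56)=526823, p(57)=614154, p(58)=715220, p(59)=831820, p(60)=966467, p(61)=1121505, p(62)=1300156, p(63)=1505499, p(64)=1741630, p(65)=2012558, p(66)=2323520, p(67)=2679689, p(68)=3087735, p(69)=3554345, p(70)=4087968, p(71)=4697205, p(72)=5392783, p(73)=6185689, p(74)=7089500, p(75)=8118264, p(76)=9289091, p(77)=10619863, p(78)=12132164, p(79)=13848650, p(80)=15796476, p(81)=18004327, p(82)=20506255, p(83)=23338469, p(84)=26543660, p(85)=30167357, p(86)=34262962, p(87)=38887673, p(88)=44108109, p(89)=49995925, p(90)=56634173, p(91)=64112359, p(92)=72533807, p(93)=82010177, p(94)=92669720, p(95)=104651419, p(96)=118114304, p(97)=133230930, p(98)=150198136, p(99)=169229875, p(100)=190569292, p(101)=214481126, p(102)=241265379, p(103)=271248950, p(104)=304801365, p(105)=342325709, p(106)=384276336, p(107)=431149389, p(108)=483502844, p(109)=541946240, p(110)=607163746, p(111)=679903203, p(112)=761002156, p(113)=851376628, p(114)=952050665, p(115)=1064144451, p(116)=1188908248, p(117)=1327710076, p(118)=1482074143, p(119)=1653668665, p(120)=1844349560, p(121)=2056148051, p(122)=2291320912, p(123)=2552338241, p(124)=2841940500, p(125)=3163127352, p(126)=3519222692, p(127)=3913864295, p(128)=4351078600, p(129)=4835271870, p(130)=5371315400, p(131)=5964539504, p(132)=6620830889, p(133)=7346629512, p(134)=8149040695, p(135)=9035836076, p(136)=10015581680.
Final step: p(137) = p(136) + p(135) - p(132) - p(130) + p(125) + p(122) - p(115) - p(111) + p(102) + p(97) - p(86) - p(80) + p(67) + p(60) - p(45) - p(37) + p(20) + p(11)
= 10015581680 + 9035836076 - 6620830889 - 5371315400 + 3163127352 + 2291320912 - 1064144451 - 679903203 + 241265379 + 133230930 - 34262962 - 15796476 + 2679689 + 966467 - 89134 - 21637 + 627 + 56
= 11097645016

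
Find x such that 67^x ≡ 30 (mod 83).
66

Baby-step giant-step with step n = ⌈√83⌉ = 10.
Baby steps 67^j mod 83 (j:value) for j=0..9: 0:1, 1:67, 2:7, 3:54, 4:49, 5:46, 6:11, 7:73, 8:77, 9:13.
Giant-step multiplier: 67^(-10) ≡ 67^(82-10) = 67^72 ≡ 81 (mod 83).
Giant steps γ_i = 30·81^i mod 83: γ_0=30, γ_1=23, γ_2=37, γ_3=9, γ_4=65, γ_5=36, γ_6=11 (in table at j=6).
x = i·n + j = 6·10 + 6 = 66.
Check: 67^66 ≡ 30 (mod 83).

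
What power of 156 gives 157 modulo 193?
28

Baby-step giant-step with step n = ⌈√193⌉ = 14.
Baby steps 156^j mod 193 (j:value) for j=0..13: 0:1, 1:156, 2:18, 3:106, 4:131, 5:171, 6:42, 7:183, 8:177, 9:13, 10:98, 11:41, 12:27, 13:159.
Giant-step multiplier: 156^(-14) ≡ 156^(192-14) = 156^178 ≡ 83 (mod 193).
Giant steps γ_i = 157·83^i mod 193: γ_0=157, γ_1=100, γ_2=1 (in table at j=0).
x = i·n + j = 2·14 + 0 = 28.
Check: 156^28 ≡ 157 (mod 193).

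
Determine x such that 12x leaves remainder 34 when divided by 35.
x ≡ 32 (mod 35)

gcd(12, 35) = 1, which divides 34, so solutions exist.
Find 12^(-1) mod 35 by the extended Euclidean algorithm:
35 = 2 × 12 + 11  ⟹  11 = (1)·35 + (-2)·12
12 = 1 × 11 + 1  ⟹  1 = (-1)·35 + (3)·12
So (3)·12 ≡ 1 (mod 35), i.e. 12^(-1) ≡ 3 (mod 35).
x ≡ 3 × 34 = 102 ≡ 32 (mod 35).
Check: 12 × 32 = 384 ≡ 34 (mod 35).
Unique solution: x ≡ 32 (mod 35)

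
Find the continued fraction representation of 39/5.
[7; 1, 4]

Euclidean algorithm steps:
39 = 7 × 5 + 4
5 = 1 × 4 + 1
4 = 4 × 1 + 0
Continued fraction: [7; 1, 4]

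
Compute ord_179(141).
89

179 is prime, so ord(141) divides φ(179) = 178.
Divisors of 178: 1, 2, 89, 178.
Repeated squaring: 141^1 ≡ 141, 141^2 ≡ 12, 141^4 ≡ 144, 141^8 ≡ 151, 141^16 ≡ 68, 141^32 ≡ 149, 141^64 ≡ 5, 141^128 ≡ 25 (mod 179).
Test 141^d mod 179 for each divisor d in increasing order:
141^1 ≡ 141
141^2 ≡ 12
141^89 = 141^64·141^16·141^8·141^1 ≡ 1  ← first divisor giving 1
The order is 89.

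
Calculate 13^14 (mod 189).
43

Repeated squaring. Binary of 14 = 1110.
13^1 ≡ 13 (mod 189); 13^2 ≡ 169 (mod 189); 13^4 ≡ 22 (mod 189); 13^8 ≡ 106 (mod 189)
13^14 = 13^2 × 13^4 × 13^8 ≡ 43 (mod 189)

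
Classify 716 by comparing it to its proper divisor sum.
deficient

Proper divisors of 716: sum = 1 + 2 + 4 + 179 + 358 = 544
Since 544 < 716, 716 is deficient.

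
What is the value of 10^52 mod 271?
100

Repeated squaring. Binary of 52 = 110100.
10^1 ≡ 10 (mod 271); 10^2 ≡ 100 (mod 271); 10^4 ≡ 244 (mod 271); 10^8 ≡ 187 (mod 271); 10^16 ≡ 10 (mod 271); 10^32 ≡ 100 (mod 271)
10^52 = 10^4 × 10^16 × 10^32 ≡ 100 (mod 271)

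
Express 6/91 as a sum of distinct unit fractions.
1/16 + 1/292 + 1/106288

Greedy algorithm:
6/91: ceiling(91/6) = 16, use 1/16
5/1456: ceiling(1456/5) = 292, use 1/292
1/106288: ceiling(106288/1) = 106288, use 1/106288
Result: 6/91 = 1/16 + 1/292 + 1/106288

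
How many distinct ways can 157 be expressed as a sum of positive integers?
80630964769

p(n) counts ways to write n as a sum of positive integers (order ignored).
Euler's pentagonal recurrence: p(k) = p(k-1) + p(k-2) - p(k-5) - p(k-7) + p(k-12) + p(k-15) - ... (offsets j(3j∓1)/2, signs ++--, p(0)=1, p(<0)=0).
DP table for k = 0..156: p(0)=1, p(1)=1, p(2)=2, p(3)=3, p(4)=5, p(5)=7, p(6)=11, p(7)=15, p(8)=22, p(9)=30, p(10)=42, p(11)=56, p(12)=77, p(13)=101, p(14)=135, p(15)=176, p(16)=231, p(17)=297, p(18)=385, p(19)=490, p(20)=627, p(21)=792, p(22)=1002, p(23)=1255, p(24)=1575, p(25)=1958, p(26)=2436, p(27)=3010, p(28)=3718, p(29)=4565, p(30)=5604, p(31)=6842, p(32)=8349, p(33)=10143, p(34)=12310, p(35)=14883, p(36)=17977, p(37)=21637, p(38)=26015, p(39)=31185, p(40)=37338, p(41)=44583, p(42)=53174, p(43)=63261, p(44)=75175, p(45)=89134, p(46)=105558, p(47)=124754, p(48)=147273, p(49)=173525, p(50)=204226, p(51)=239943, p(52)=281589, p(53)=329931, p(54)=386155, p(55)=451276, p(56)=526823, p(57)=614154, p(58)=715220, p(59)=831820, p(60)=966467, p(61)=1121505, p(62)=1300156, p(63)=1505499, p(64)=1741630, p(65)=2012558, p(66)=2323520, p(67)=2679689, p(68)=3087735, p(69)=3554345, p(70)=4087968, p(71)=4697205, p(72)=5392783, p(73)=6185689, p(74)=7089500, p(75)=8118264, p(76)=9289091, p(77)=10619863, p(78)=12132164, p(79)=13848650, p(80)=15796476, p(81)=18004327, p(82)=20506255, p(83)=23338469, p(84)=26543660, p(85)=30167357, p(86)=34262962, p(87)=38887673, p(88)=44108109, p(89)=49995925, p(90)=56634173, p(91)=64112359, p(92)=72533807, p(93)=82010177, p(94)=92669720, p(95)=104651419, p(96)=118114304, p(97)=133230930, p(98)=150198136, p(99)=169229875, p(100)=190569292, p(101)=214481126, p(102)=241265379, p(103)=271248950, p(104)=304801365, p(105)=342325709, p(106)=384276336, p(107)=431149389, p(108)=483502844, p(109)=541946240, p(110)=607163746, p(111)=679903203, p(112)=761002156, p(113)=851376628, p(114)=952050665, p(115)=1064144451, p(116)=1188908248, p(117)=1327710076, p(118)=1482074143, p(119)=1653668665, p(120)=1844349560, p(121)=2056148051, p(122)=2291320912, p(123)=2552338241, p(124)=2841940500, p(125)=3163127352, p(126)=3519222692, p(127)=3913864295, p(128)=4351078600, p(129)=4835271870, p(130)=5371315400, p(131)=5964539504, p(132)=6620830889, p(133)=7346629512, p(134)=8149040695, p(135)=9035836076, p(136)=10015581680, p(137)=11097645016, p(138)=12292341831, p(139)=13610949895, p(140)=15065878135, p(141)=16670689208, p(142)=18440293320, p(143)=20390982757, p(144)=22540654445, p(145)=24908858009, p(146)=27517052599, p(147)=30388671978, p(148)=33549419497, p(149)=37027355200, p(150)=40853235313, p(151)=45060624582, p(152)=49686288421, p(153)=54770336324, p(154)=60356673280, p(155)=66493182097, p(156)=73232243759.
Final step: p(157) = p(156) + p(155) - p(152) - p(150) + p(145) + p(142) - p(135) - p(131) + p(122) + p(117) - p(106) - p(100) + p(87) + p(80) - p(65) - p(57) + p(40) + p(31) - p(12) - p(2)
= 73232243759 + 66493182097 - 49686288421 - 40853235313 + 24908858009 + 18440293320 - 9035836076 - 5964539504 + 2291320912 + 1327710076 - 384276336 - 190569292 + 38887673 + 15796476 - 2012558 - 614154 + 37338 + 6842 - 77 - 2
= 80630964769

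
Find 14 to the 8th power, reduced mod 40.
16

Repeated squaring. Binary of 8 = 1000.
14^1 ≡ 14 (mod 40); 14^2 ≡ 36 (mod 40); 14^4 ≡ 16 (mod 40); 14^8 ≡ 16 (mod 40)
14^8 = 14^8 ≡ 16 (mod 40)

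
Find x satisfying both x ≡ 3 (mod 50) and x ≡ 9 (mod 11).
53

Using Chinese Remainder Theorem:
M = 50 × 11 = 550
M1 = 11, M2 = 50
y1 = 11^(-1) mod 50 = 41
y2 = 50^(-1) mod 11 = 2
x = (3×11×41 + 9×50×2) mod 550 = 53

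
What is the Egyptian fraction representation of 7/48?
1/7 + 1/336

Greedy algorithm:
7/48: ceiling(48/7) = 7, use 1/7
1/336: ceiling(336/1) = 336, use 1/336
Result: 7/48 = 1/7 + 1/336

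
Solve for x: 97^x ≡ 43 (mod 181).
20

Baby-step giant-step with step n = ⌈√181⌉ = 14.
Baby steps 97^j mod 181 (j:value) for j=0..13: 0:1, 1:97, 2:178, 3:71, 4:9, 5:149, 6:154, 7:96, 8:81, 9:74, 10:119, 11:140, 12:5, 13:123.
Giant-step multiplier: 97^(-14) ≡ 97^(180-14) = 97^166 ≡ 12 (mod 181).
Giant steps γ_i = 43·12^i mod 181: γ_0=43, γ_1=154 (in table at j=6).
x = i·n + j = 1·14 + 6 = 20.
Check: 97^20 ≡ 43 (mod 181).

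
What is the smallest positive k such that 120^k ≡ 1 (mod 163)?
162

163 is prime, so ord(120) divides φ(163) = 162.
Divisors of 162: 1, 2, 3, 6, 9, 18, 27, 54, 81, 162.
Repeated squaring: 120^1 ≡ 120, 120^2 ≡ 56, 120^4 ≡ 39, 120^8 ≡ 54, 120^16 ≡ 145, 120^32 ≡ 161, 120^64 ≡ 4, 120^128 ≡ 16 (mod 163).
Test 120^d mod 163 for each divisor d in increasing order:
120^1 ≡ 120
120^2 ≡ 56
120^3 = 120^2·120^1 ≡ 37
120^6 = 120^4·120^2 ≡ 65
120^9 = 120^8·120^1 ≡ 123
120^18 = 120^16·120^2 ≡ 133
120^27 = 120^16·120^8·120^2·120^1 ≡ 59
120^54 = 120^32·120^16·120^4·120^2 ≡ 58
120^81 = 120^64·120^16·120^1 ≡ 162
120^162 = 120^128·120^32·120^2 ≡ 1  ← first divisor giving 1
The order is 162.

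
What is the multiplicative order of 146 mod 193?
192

193 is prime, so ord(146) divides φ(193) = 192.
Divisors of 192: 1, 2, 3, 4, 6, 8, 12, 16, 24, 32, 48, 64, 96, 192.
Repeated squaring: 146^1 ≡ 146, 146^2 ≡ 86, 146^4 ≡ 62, 146^8 ≡ 177, 146^16 ≡ 63, 146^32 ≡ 109, 146^64 ≡ 108, 146^128 ≡ 84 (mod 193).
Test 146^d mod 193 for each divisor d in increasing order:
146^1 ≡ 146
146^2 ≡ 86
146^3 = 146^2·146^1 ≡ 11
146^4 ≡ 62
146^6 = 146^4·146^2 ≡ 121
146^8 ≡ 177
146^12 = 146^8·146^4 ≡ 166
146^16 ≡ 63
146^24 = 146^16·146^8 ≡ 150
146^32 ≡ 109
146^48 = 146^32·146^16 ≡ 112
146^64 ≡ 108
146^96 = 146^64·146^32 ≡ 192
146^192 = 146^128·146^64 ≡ 1  ← first divisor giving 1
The order is 192.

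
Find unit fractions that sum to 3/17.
1/6 + 1/102

Greedy algorithm:
3/17: ceiling(17/3) = 6, use 1/6
1/102: ceiling(102/1) = 102, use 1/102
Result: 3/17 = 1/6 + 1/102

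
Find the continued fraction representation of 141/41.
[3; 2, 3, 1, 1, 2]

Euclidean algorithm steps:
141 = 3 × 41 + 18
41 = 2 × 18 + 5
18 = 3 × 5 + 3
5 = 1 × 3 + 2
3 = 1 × 2 + 1
2 = 2 × 1 + 0
Continued fraction: [3; 2, 3, 1, 1, 2]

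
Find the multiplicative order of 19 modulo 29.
28

29 is prime, so ord(19) divides φ(29) = 28.
Divisors of 28: 1, 2, 4, 7, 14, 28.
Repeated squaring: 19^1 ≡ 19, 19^2 ≡ 13, 19^4 ≡ 24, 19^8 ≡ 25, 19^16 ≡ 16 (mod 29).
Test 19^d mod 29 for each divisor d in increasing order:
19^1 ≡ 19
19^2 ≡ 13
19^4 ≡ 24
19^7 = 19^4·19^2·19^1 ≡ 12
19^14 = 19^8·19^4·19^2 ≡ 28
19^28 = 19^16·19^8·19^4 ≡ 1  ← first divisor giving 1
The order is 28.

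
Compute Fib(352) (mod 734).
253

Matrix identity: Q^n = [[F_(n+1), F_n], [F_n, F_(n-1)]] with Q = [[1,1],[1,0]].
n = 352 = 101100000₂. Square-and-multiply, entries mod 734:
Q^1 = [[1,1],[1,0]]
Q^2 = (Q^1)² = [[2,1],[1,1]]
Q^5 = (Q^2)²·Q = [[8,5],[5,3]]
Q^11 = (Q^5)²·Q = [[144,89],[89,55]]
Q^22 = (Q^11)² = [[31,95],[95,670]]
Q^44 = (Q^22)² = [[444,535],[535,643]]
Q^88 = (Q^44)² = [[389,217],[217,172]]
Q^176 = (Q^88)² = [[230,627],[627,337]]
Q^352 = (Q^176)² = [[491,253],[253,238]]
F_352 mod 734 = Q^352[0][1] = 253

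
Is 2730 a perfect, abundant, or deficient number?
abundant

Proper divisors of 2730: sum = 1 + 2 + 3 + 5 + 6 + 7 + 10 + 13 + ... + 455 + 546 + 910 + 1365 (31 divisors) = 5334
Since 5334 > 2730, 2730 is abundant.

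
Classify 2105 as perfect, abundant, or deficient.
deficient

Proper divisors of 2105: sum = 1 + 5 + 421 = 427
Since 427 < 2105, 2105 is deficient.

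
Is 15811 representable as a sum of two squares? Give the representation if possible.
Not possible

Factorization: 15811 = 97 × 163
By Fermat: n is sum of two squares iff every prime p ≡ 3 (mod 4) appears to even power.
Prime(s) ≡ 3 (mod 4) with odd exponent: [(163, 1)]
Therefore 15811 cannot be expressed as a² + b².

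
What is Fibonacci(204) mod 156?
60

Matrix identity: Q^n = [[F_(n+1), F_n], [F_n, F_(n-1)]] with Q = [[1,1],[1,0]].
n = 204 = 11001100₂. Square-and-multiply, entries mod 156:
Q^1 = [[1,1],[1,0]]
Q^3 = (Q^1)²·Q = [[3,2],[2,1]]
Q^6 = (Q^3)² = [[13,8],[8,5]]
Q^12 = (Q^6)² = [[77,144],[144,89]]
Q^25 = (Q^12)²·Q = [[25,145],[145,36]]
Q^51 = (Q^25)²·Q = [[75,122],[122,109]]
Q^102 = (Q^51)² = [[73,140],[140,89]]
Q^204 = (Q^102)² = [[125,60],[60,65]]
F_204 mod 156 = Q^204[0][1] = 60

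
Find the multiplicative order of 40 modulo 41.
2

41 is prime, so ord(40) divides φ(41) = 40.
Divisors of 40: 1, 2, 4, 5, 8, 10, 20, 40.
Repeated squaring: 40^1 ≡ 40, 40^2 ≡ 1, 40^4 ≡ 1, 40^8 ≡ 1, 40^16 ≡ 1, 40^32 ≡ 1 (mod 41).
Test 40^d mod 41 for each divisor d in increasing order:
40^1 ≡ 40
40^2 ≡ 1  ← first divisor giving 1
The order is 2.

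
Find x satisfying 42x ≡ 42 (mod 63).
x ≡ 1 (mod 3)

gcd(42, 63) = 21, which divides 42, so solutions exist.
Divide through by 21: 2x ≡ 2 (mod 3).
Find 2^(-1) mod 3 by the extended Euclidean algorithm:
3 = 1 × 2 + 1  ⟹  1 = (1)·3 + (-1)·2
So (-1)·2 ≡ 1 (mod 3), i.e. 2^(-1) ≡ -1 ≡ 2 (mod 3).
x ≡ 2 × 2 = 4 ≡ 1 (mod 3).
Check: 42 × 1 = 42 ≡ 42 (mod 63).
x ≡ 1 (mod 3), giving 21 solutions mod 63.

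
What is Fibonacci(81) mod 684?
34

Matrix identity: Q^n = [[F_(n+1), F_n], [F_n, F_(n-1)]] with Q = [[1,1],[1,0]].
n = 81 = 1010001₂. Square-and-multiply, entries mod 684:
Q^1 = [[1,1],[1,0]]
Q^2 = (Q^1)² = [[2,1],[1,1]]
Q^5 = (Q^2)²·Q = [[8,5],[5,3]]
Q^10 = (Q^5)² = [[89,55],[55,34]]
Q^20 = (Q^10)² = [[2,609],[609,77]]
Q^40 = (Q^20)² = [[157,231],[231,610]]
Q^81 = (Q^40)²·Q = [[55,34],[34,21]]
F_81 mod 684 = Q^81[0][1] = 34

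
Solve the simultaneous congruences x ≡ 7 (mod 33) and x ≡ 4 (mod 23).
73

Using Chinese Remainder Theorem:
M = 33 × 23 = 759
M1 = 23, M2 = 33
y1 = 23^(-1) mod 33 = 23
y2 = 33^(-1) mod 23 = 7
x = (7×23×23 + 4×33×7) mod 759 = 73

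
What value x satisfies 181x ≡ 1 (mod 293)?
34

gcd(181, 293) = 1, so the inverse exists.
Extended Euclidean algorithm on (293, 181):
293 = 1 × 181 + 112  ⟹  112 = (1)·293 + (-1)·181
181 = 1 × 112 + 69  ⟹  69 = (-1)·293 + (2)·181
112 = 1 × 69 + 43  ⟹  43 = (2)·293 + (-3)·181
69 = 1 × 43 + 26  ⟹  26 = (-3)·293 + (5)·181
43 = 1 × 26 + 17  ⟹  17 = (5)·293 + (-8)·181
26 = 1 × 17 + 9  ⟹  9 = (-8)·293 + (13)·181
17 = 1 × 9 + 8  ⟹  8 = (13)·293 + (-21)·181
9 = 1 × 8 + 1  ⟹  1 = (-21)·293 + (34)·181
So (34)·181 ≡ 1 (mod 293), i.e. 181^(-1) ≡ 34 (mod 293).
Check: 181 × 34 = 6154 ≡ 1 (mod 293)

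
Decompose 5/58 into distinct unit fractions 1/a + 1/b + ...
1/12 + 1/348

Greedy algorithm:
5/58: ceiling(58/5) = 12, use 1/12
1/348: ceiling(348/1) = 348, use 1/348
Result: 5/58 = 1/12 + 1/348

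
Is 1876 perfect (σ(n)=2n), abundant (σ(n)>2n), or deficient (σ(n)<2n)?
abundant

Proper divisors of 1876: sum = 1 + 2 + 4 + 7 + 14 + 28 + 67 + 134 + 268 + 469 + 938 = 1932
Since 1932 > 1876, 1876 is abundant.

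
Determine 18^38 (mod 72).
0

Repeated squaring. Binary of 38 = 100110.
18^1 ≡ 18 (mod 72); 18^2 ≡ 36 (mod 72); 18^4 ≡ 0 (mod 72); 18^8 ≡ 0 (mod 72); 18^16 ≡ 0 (mod 72); 18^32 ≡ 0 (mod 72)
18^38 = 18^2 × 18^4 × 18^32 ≡ 0 (mod 72)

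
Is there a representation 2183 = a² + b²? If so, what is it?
Not possible

Factorization: 2183 = 37 × 59
By Fermat: n is sum of two squares iff every prime p ≡ 3 (mod 4) appears to even power.
Prime(s) ≡ 3 (mod 4) with odd exponent: [(59, 1)]
Therefore 2183 cannot be expressed as a² + b².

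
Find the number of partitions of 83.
23338469

p(n) counts ways to write n as a sum of positive integers (order ignored).
Euler's pentagonal recurrence: p(k) = p(k-1) + p(k-2) - p(k-5) - p(k-7) + p(k-12) + p(k-15) - ... (offsets j(3j∓1)/2, signs ++--, p(0)=1, p(<0)=0).
DP table for k = 0..82: p(0)=1, p(1)=1, p(2)=2, p(3)=3, p(4)=5, p(5)=7, p(6)=11, p(7)=15, p(8)=22, p(9)=30, p(10)=42, p(11)=56, p(12)=77, p(13)=101, p(14)=135, p(15)=176, p(16)=231, p(17)=297, p(18)=385, p(19)=490, p(20)=627, p(21)=792, p(22)=1002, p(23)=1255, p(24)=1575, p(25)=1958, p(26)=2436, p(27)=3010, p(28)=3718, p(29)=4565, p(30)=5604, p(31)=6842, p(32)=8349, p(33)=10143, p(34)=12310, p(35)=14883, p(36)=17977, p(37)=21637, p(38)=26015, p(39)=31185, p(40)=37338, p(41)=44583, p(42)=53174, p(43)=63261, p(44)=75175, p(45)=89134, p(46)=105558, p(47)=124754, p(48)=147273, p(49)=173525, p(50)=204226, p(51)=239943, p(52)=281589, p(53)=329931, p(54)=386155, p(55)=451276, p(56)=526823, p(57)=614154, p(58)=715220, p(59)=831820, p(60)=966467, p(61)=1121505, p(62)=1300156, p(63)=1505499, p(64)=1741630, p(65)=2012558, p(66)=2323520, p(67)=2679689, p(68)=3087735, p(69)=3554345, p(70)=4087968, p(71)=4697205, p(72)=5392783, p(73)=6185689, p(74)=7089500, p(75)=8118264, p(76)=9289091, p(77)=10619863, p(78)=12132164, p(79)=13848650, p(80)=15796476, p(81)=18004327, p(82)=20506255.
Final step: p(83) = p(82) + p(81) - p(78) - p(76) + p(71) + p(68) - p(61) - p(57) + p(48) + p(43) - p(32) - p(26) + p(13) + p(6)
= 20506255 + 18004327 - 12132164 - 9289091 + 4697205 + 3087735 - 1121505 - 614154 + 147273 + 63261 - 8349 - 2436 + 101 + 11
= 23338469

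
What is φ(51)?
32

51 = 3 × 17
φ(n) = n × ∏(1 - 1/p) for each prime p dividing n
φ(51) = 51 × (1 - 1/3) × (1 - 1/17) = 32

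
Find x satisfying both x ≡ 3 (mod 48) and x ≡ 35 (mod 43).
723

Using Chinese Remainder Theorem:
M = 48 × 43 = 2064
M1 = 43, M2 = 48
y1 = 43^(-1) mod 48 = 19
y2 = 48^(-1) mod 43 = 26
x = (3×43×19 + 35×48×26) mod 2064 = 723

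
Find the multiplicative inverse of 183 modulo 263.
23

gcd(183, 263) = 1, so the inverse exists.
Extended Euclidean algorithm on (263, 183):
263 = 1 × 183 + 80  ⟹  80 = (1)·263 + (-1)·183
183 = 2 × 80 + 23  ⟹  23 = (-2)·263 + (3)·183
80 = 3 × 23 + 11  ⟹  11 = (7)·263 + (-10)·183
23 = 2 × 11 + 1  ⟹  1 = (-16)·263 + (23)·183
So (23)·183 ≡ 1 (mod 263), i.e. 183^(-1) ≡ 23 (mod 263).
Check: 183 × 23 = 4209 ≡ 1 (mod 263)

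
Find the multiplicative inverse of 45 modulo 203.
194

gcd(45, 203) = 1, so the inverse exists.
Extended Euclidean algorithm on (203, 45):
203 = 4 × 45 + 23  ⟹  23 = (1)·203 + (-4)·45
45 = 1 × 23 + 22  ⟹  22 = (-1)·203 + (5)·45
23 = 1 × 22 + 1  ⟹  1 = (2)·203 + (-9)·45
So (-9)·45 ≡ 1 (mod 203), i.e. 45^(-1) ≡ -9 ≡ 194 (mod 203).
Check: 45 × 194 = 8730 ≡ 1 (mod 203)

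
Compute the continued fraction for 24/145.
[0; 6, 24]

Euclidean algorithm steps:
24 = 0 × 145 + 24
145 = 6 × 24 + 1
24 = 24 × 1 + 0
Continued fraction: [0; 6, 24]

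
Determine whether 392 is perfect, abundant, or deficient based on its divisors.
abundant

Proper divisors of 392: sum = 1 + 2 + 4 + 7 + 8 + 14 + 28 + 49 + 56 + 98 + 196 = 463
Since 463 > 392, 392 is abundant.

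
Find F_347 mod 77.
68

Matrix identity: Q^n = [[F_(n+1), F_n], [F_n, F_(n-1)]] with Q = [[1,1],[1,0]].
n = 347 = 101011011₂. Square-and-multiply, entries mod 77:
Q^1 = [[1,1],[1,0]]
Q^2 = (Q^1)² = [[2,1],[1,1]]
Q^5 = (Q^2)²·Q = [[8,5],[5,3]]
Q^10 = (Q^5)² = [[12,55],[55,34]]
Q^21 = (Q^10)²·Q = [[1,12],[12,66]]
Q^43 = (Q^21)²·Q = [[25,68],[68,34]]
Q^86 = (Q^43)² = [[13,8],[8,5]]
Q^173 = (Q^86)²·Q = [[69,2],[2,67]]
Q^347 = (Q^173)²·Q = [[32,68],[68,41]]
F_347 mod 77 = Q^347[0][1] = 68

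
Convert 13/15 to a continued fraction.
[0; 1, 6, 2]

Euclidean algorithm steps:
13 = 0 × 15 + 13
15 = 1 × 13 + 2
13 = 6 × 2 + 1
2 = 2 × 1 + 0
Continued fraction: [0; 1, 6, 2]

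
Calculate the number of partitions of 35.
14883

p(n) counts ways to write n as a sum of positive integers (order ignored).
Euler's pentagonal recurrence: p(k) = p(k-1) + p(k-2) - p(k-5) - p(k-7) + p(k-12) + p(k-15) - ... (offsets j(3j∓1)/2, signs ++--, p(0)=1, p(<0)=0).
DP table for k = 0..34: p(0)=1, p(1)=1, p(2)=2, p(3)=3, p(4)=5, p(5)=7, p(6)=11, p(7)=15, p(8)=22, p(9)=30, p(10)=42, p(11)=56, p(12)=77, p(13)=101, p(14)=135, p(15)=176, p(16)=231, p(17)=297, p(18)=385, p(19)=490, p(20)=627, p(21)=792, p(22)=1002, p(23)=1255, p(24)=1575, p(25)=1958, p(26)=2436, p(27)=3010, p(28)=3718, p(29)=4565, p(30)=5604, p(31)=6842, p(32)=8349, p(33)=10143, p(34)=12310.
Final step: p(35) = p(34) + p(33) - p(30) - p(28) + p(23) + p(20) - p(13) - p(9) + p(0)
= 12310 + 10143 - 5604 - 3718 + 1255 + 627 - 101 - 30 + 1
= 14883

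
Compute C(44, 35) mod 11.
0

Using Lucas' theorem:
Write n=44 and k=35 in base 11:
n in base 11: [4, 0]
k in base 11: [3, 2]
C(44,35) mod 11 = ∏ C(n_i, k_i) mod 11
Digit binomials (mod 11): C(4,3) = 4; C(0,2) = 0 (k_i > n_i)
Product: 4 × 0 = 0 ≡ 0 (mod 11)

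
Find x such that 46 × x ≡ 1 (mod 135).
91

gcd(46, 135) = 1, so the inverse exists.
Extended Euclidean algorithm on (135, 46):
135 = 2 × 46 + 43  ⟹  43 = (1)·135 + (-2)·46
46 = 1 × 43 + 3  ⟹  3 = (-1)·135 + (3)·46
43 = 14 × 3 + 1  ⟹  1 = (15)·135 + (-44)·46
So (-44)·46 ≡ 1 (mod 135), i.e. 46^(-1) ≡ -44 ≡ 91 (mod 135).
Check: 46 × 91 = 4186 ≡ 1 (mod 135)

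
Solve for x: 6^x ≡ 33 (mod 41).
18

Baby-step giant-step with step n = ⌈√41⌉ = 7.
Baby steps 6^j mod 41 (j:value) for j=0..6: 0:1, 1:6, 2:36, 3:11, 4:25, 5:27, 6:39.
Giant-step multiplier: 6^(-7) ≡ 6^(40-7) = 6^33 ≡ 17 (mod 41).
Giant steps γ_i = 33·17^i mod 41: γ_0=33, γ_1=28, γ_2=25 (in table at j=4).
x = i·n + j = 2·7 + 4 = 18.
Check: 6^18 ≡ 33 (mod 41).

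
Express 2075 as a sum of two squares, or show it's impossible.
Not possible

Factorization: 2075 = 5^2 × 83
By Fermat: n is sum of two squares iff every prime p ≡ 3 (mod 4) appears to even power.
Prime(s) ≡ 3 (mod 4) with odd exponent: [(83, 1)]
Therefore 2075 cannot be expressed as a² + b².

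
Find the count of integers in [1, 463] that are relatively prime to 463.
462

463 = 463
φ(n) = n × ∏(1 - 1/p) for each prime p dividing n
φ(463) = 463 × (1 - 1/463) = 462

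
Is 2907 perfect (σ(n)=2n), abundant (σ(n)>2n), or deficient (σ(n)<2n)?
deficient

Proper divisors of 2907: sum = 1 + 3 + 9 + 17 + 19 + 51 + 57 + 153 + 171 + 323 + 969 = 1773
Since 1773 < 2907, 2907 is deficient.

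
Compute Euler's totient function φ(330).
80

330 = 2 × 3 × 5 × 11
φ(n) = n × ∏(1 - 1/p) for each prime p dividing n
φ(330) = 330 × (1 - 1/2) × (1 - 1/3) × (1 - 1/5) × (1 - 1/11) = 80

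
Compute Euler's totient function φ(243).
162

243 = 3^5
φ(n) = n × ∏(1 - 1/p) for each prime p dividing n
φ(243) = 243 × (1 - 1/3) = 162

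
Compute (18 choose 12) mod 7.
0

Using Lucas' theorem:
Write n=18 and k=12 in base 7:
n in base 7: [2, 4]
k in base 7: [1, 5]
C(18,12) mod 7 = ∏ C(n_i, k_i) mod 7
Digit binomials (mod 7): C(2,1) = 2; C(4,5) = 0 (k_i > n_i)
Product: 2 × 0 = 0 ≡ 0 (mod 7)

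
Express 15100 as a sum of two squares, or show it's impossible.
Not possible

Factorization: 15100 = 2^2 × 5^2 × 151
By Fermat: n is sum of two squares iff every prime p ≡ 3 (mod 4) appears to even power.
Prime(s) ≡ 3 (mod 4) with odd exponent: [(151, 1)]
Therefore 15100 cannot be expressed as a² + b².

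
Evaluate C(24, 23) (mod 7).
3

Using Lucas' theorem:
Write n=24 and k=23 in base 7:
n in base 7: [3, 3]
k in base 7: [3, 2]
C(24,23) mod 7 = ∏ C(n_i, k_i) mod 7
Digit binomials (mod 7): C(3,3) = 1; C(3,2) = 3
Product: 1 × 3 = 3 ≡ 3 (mod 7)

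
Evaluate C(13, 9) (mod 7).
1

Using Lucas' theorem:
Write n=13 and k=9 in base 7:
n in base 7: [1, 6]
k in base 7: [1, 2]
C(13,9) mod 7 = ∏ C(n_i, k_i) mod 7
Digit binomials (mod 7): C(1,1) = 1; C(6,2) = 15 ≡ 1
Product: 1 × 1 = 1 ≡ 1 (mod 7)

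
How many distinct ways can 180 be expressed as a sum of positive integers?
684957390936

p(n) counts ways to write n as a sum of positive integers (order ignored).
Euler's pentagonal recurrence: p(k) = p(k-1) + p(k-2) - p(k-5) - p(k-7) + p(k-12) + p(k-15) - ... (offsets j(3j∓1)/2, signs ++--, p(0)=1, p(<0)=0).
DP table for k = 0..179: p(0)=1, p(1)=1, p(2)=2, p(3)=3, p(4)=5, p(5)=7, p(6)=11, p(7)=15, p(8)=22, p(9)=30, p(10)=42, p(11)=56, p(12)=77, p(13)=101, p(14)=135, p(15)=176, p(16)=231, p(17)=297, p(18)=385, p(19)=490, p(20)=627, p(21)=792, p(22)=1002, p(23)=1255, p(24)=1575, p(25)=1958, p(26)=2436, p(27)=3010, p(28)=3718, p(29)=4565, p(30)=5604, p(31)=6842, p(32)=8349, p(33)=10143, p(34)=12310, p(35)=14883, p(36)=17977, p(37)=21637, p(38)=26015, p(39)=31185, p(40)=37338, p(41)=44583, p(42)=53174, p(43)=63261, p(44)=75175, p(45)=89134, p(46)=105558, p(47)=124754, p(48)=147273, p(49)=173525, p(50)=204226, p(51)=239943, p(52)=281589, p(53)=329931, p(54)=386155, p(55)=451276, p(56)=526823, p(57)=614154, p(58)=715220, p(59)=831820, p(60)=966467, p(61)=1121505, p(62)=1300156, p(63)=1505499, p(64)=1741630, p(65)=2012558, p(66)=2323520, p(67)=2679689, p(68)=3087735, p(69)=3554345, p(70)=4087968, p(71)=4697205, p(72)=5392783, p(73)=6185689, p(74)=7089500, p(75)=8118264, p(76)=9289091, p(77)=10619863, p(78)=12132164, p(79)=13848650, p(80)=15796476, p(81)=18004327, p(82)=20506255, p(83)=23338469, p(84)=26543660, p(85)=30167357, p(86)=34262962, p(87)=38887673, p(88)=44108109, p(89)=49995925, p(90)=56634173, p(91)=64112359, p(92)=72533807, p(93)=82010177, p(94)=92669720, p(95)=104651419, p(96)=118114304, p(97)=133230930, p(98)=150198136, p(99)=169229875, p(100)=190569292, p(101)=214481126, p(102)=241265379, p(103)=271248950, p(104)=304801365, p(105)=342325709, p(106)=384276336, p(107)=431149389, p(108)=483502844, p(109)=541946240, p(110)=607163746, p(111)=679903203, p(112)=761002156, p(113)=851376628, p(114)=952050665, p(115)=1064144451, p(116)=1188908248, p(117)=1327710076, p(118)=1482074143, p(119)=1653668665, p(120)=1844349560, p(121)=2056148051, p(122)=2291320912, p(123)=2552338241, p(124)=2841940500, p(125)=3163127352, p(126)=3519222692, p(127)=3913864295, p(128)=4351078600, p(129)=4835271870, p(130)=5371315400, p(131)=5964539504, p(132)=6620830889, p(133)=7346629512, p(134)=8149040695, p(135)=9035836076, p(136)=10015581680, p(137)=11097645016, p(138)=12292341831, p(139)=13610949895, p(140)=15065878135, p(141)=16670689208, p(142)=18440293320, p(143)=20390982757, p(144)=22540654445, p(145)=24908858009, p(146)=27517052599, p(147)=30388671978, p(148)=33549419497, p(149)=37027355200, p(150)=40853235313, p(151)=45060624582, p(152)=49686288421, p(153)=54770336324, p(154)=60356673280, p(155)=66493182097, p(156)=73232243759, p(157)=80630964769, p(158)=88751778802, p(159)=97662728555, p(160)=107438159466, p(161)=118159068427, p(162)=129913904637, p(163)=142798995930, p(164)=156919475295, p(165)=172389800255, p(166)=189334822579, p(167)=207890420102, p(168)=228204732751, p(169)=250438925115, p(170)=274768617130, p(171)=301384802048, p(172)=330495499613, p(173)=362326859895, p(174)=397125074750, p(175)=435157697830, p(176)=476715857290, p(177)=522115831195, p(178)=571701605655, p(179)=625846753120.
Final step: p(180) = p(179) + p(178) - p(175) - p(173) + p(168) + p(165) - p(158) - p(154) + p(145) + p(140) - p(129) - p(123) + p(110) + p(103) - p(88) - p(80) + p(63) + p(54) - p(35) - p(25) + p(4)
= 625846753120 + 571701605655 - 435157697830 - 362326859895 + 228204732751 + 172389800255 - 88751778802 - 60356673280 + 24908858009 + 15065878135 - 4835271870 - 2552338241 + 607163746 + 271248950 - 44108109 - 15796476 + 1505499 + 386155 - 14883 - 1958 + 5
= 684957390936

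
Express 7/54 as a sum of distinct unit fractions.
1/8 + 1/216

Greedy algorithm:
7/54: ceiling(54/7) = 8, use 1/8
1/216: ceiling(216/1) = 216, use 1/216
Result: 7/54 = 1/8 + 1/216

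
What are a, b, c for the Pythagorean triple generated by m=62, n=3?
(3835, 372, 3853)

Euclid's formula: a = m² - n², b = 2mn, c = m² + n²
m = 62, n = 3
a = 62² - 3² = 3844 - 9 = 3835
b = 2 × 62 × 3 = 372
c = 62² + 3² = 3844 + 9 = 3853
Verification: 3835² + 372² = 14707225 + 138384 = 14845609 = 3853² ✓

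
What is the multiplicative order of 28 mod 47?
23

47 is prime, so ord(28) divides φ(47) = 46.
Divisors of 46: 1, 2, 23, 46.
Repeated squaring: 28^1 ≡ 28, 28^2 ≡ 32, 28^4 ≡ 37, 28^8 ≡ 6, 28^16 ≡ 36, 28^32 ≡ 27 (mod 47).
Test 28^d mod 47 for each divisor d in increasing order:
28^1 ≡ 28
28^2 ≡ 32
28^23 = 28^16·28^4·28^2·28^1 ≡ 1  ← first divisor giving 1
The order is 23.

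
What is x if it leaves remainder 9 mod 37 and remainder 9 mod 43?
9

Using Chinese Remainder Theorem:
M = 37 × 43 = 1591
M1 = 43, M2 = 37
y1 = 43^(-1) mod 37 = 31
y2 = 37^(-1) mod 43 = 7
x = (9×43×31 + 9×37×7) mod 1591 = 9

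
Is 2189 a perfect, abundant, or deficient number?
deficient

Proper divisors of 2189: sum = 1 + 11 + 199 = 211
Since 211 < 2189, 2189 is deficient.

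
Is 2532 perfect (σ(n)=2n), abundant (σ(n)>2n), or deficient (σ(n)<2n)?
abundant

Proper divisors of 2532: sum = 1 + 2 + 3 + 4 + 6 + 12 + 211 + 422 + 633 + 844 + 1266 = 3404
Since 3404 > 2532, 2532 is abundant.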